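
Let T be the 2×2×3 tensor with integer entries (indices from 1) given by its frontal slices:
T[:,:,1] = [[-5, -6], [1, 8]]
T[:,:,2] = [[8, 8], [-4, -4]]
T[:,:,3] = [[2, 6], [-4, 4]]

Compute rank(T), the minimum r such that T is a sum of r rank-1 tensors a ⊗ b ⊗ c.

3

Lower bound: the mode-3 unfolding of T (rows indexed by k, columns by (i,j) = (1,1), (1,2), (2,1), (2,2)) is [[-5, -6, 1, 8], [8, 8, -4, -4], [2, 6, -4, 4]].
There the 3×3 minor on rows k ∈ {1, 2, 3}, columns (i,j) ∈ {(1,1), (1,2), (2,1)} is det [[-5, -6, 1], [8, 8, -4], [2, 6, -4]] = -72 ≠ 0, so this unfolding has rank ≥ 3; CP rank is at least every unfolding rank, so rank(T) ≥ 3. (Unfolding ranks only ever bound the CP rank from below — rank(T) can be strictly larger than all of them — so the matching upper bound has to come from an explicit 3-term decomposition.)
Upper bound: T is a sum of 3 rank-1 terms, T = [1, -1] ⊗ [0, 1] ⊗ [-4, 0, -2] + [1, 1] ⊗ [1, -2] ⊗ [-1, 0, -2] + [2, -1] ⊗ [1, 1] ⊗ [-2, 4, 2] (written with every a and b primitive with positive leading entry and the scale carried by c; CP decompositions are not unique, and this one is verified by expanding entrywise), so rank(T) ≤ 3.
These bounds meet, so rank(T) = 3.
Check entry T[2,1,3] = -4: (-1)·(0)·(-2) + (1)·(1)·(-2) + (-1)·(1)·(2) = -4.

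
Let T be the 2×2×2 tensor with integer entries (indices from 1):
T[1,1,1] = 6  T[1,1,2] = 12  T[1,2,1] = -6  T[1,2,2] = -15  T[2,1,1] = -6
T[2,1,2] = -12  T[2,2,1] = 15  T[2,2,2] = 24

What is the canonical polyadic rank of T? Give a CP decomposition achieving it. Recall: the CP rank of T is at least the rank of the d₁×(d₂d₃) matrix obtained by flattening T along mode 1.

rank(T) = 2

Lower bound: the mode-3 unfolding of T (rows indexed by k, columns by (i,j) = (1,1), (1,2), (2,1), (2,2)) is [[6, -6, -6, 15], [12, -15, -12, 24]].
There the 2×2 minor on rows k ∈ {1, 2}, columns (i,j) ∈ {(1,1), (1,2)} is det [[6, -6], [12, -15]] = -18 ≠ 0, so this unfolding has rank ≥ 2; CP rank is at least every unfolding rank, so rank(T) ≥ 2. (Flattening ranks never certify an upper bound on CP rank; for that we must actually write T with 2 rank-1 terms.)
Upper bound — finding two terms. Write S_k = T[:,:,k] for the frontal slices: S₁ = [[6, -6], [-6, 15]], S₂ = [[12, -15], [-12, 24]].
If T = a₁ ⊗ b₁ ⊗ c₁ + a₂ ⊗ b₂ ⊗ c₂ then each S_k = c₁[k]·a₁b₁ᵀ + c₂[k]·a₂b₂ᵀ. S₁ and S₂ are linearly independent, so a₁b₁ᵀ and a₂b₂ᵀ must span the same plane of matrices: they are the rank-1 matrices of the form x·S₁ + y·S₂.
det(x·S₁ + y·S₂) is 54·x² + 162·xy + 108·y² = 54·(x + 2·y)(x + y), vanishing at (x:y) = (2:-1) and (1:-1).
M₁ = 2·S₁ − S₂ = [[0, 3], [0, 6]] = 3·[1, 2][0, 1]ᵀ and M₂ = S₁ − S₂ = [[-6, 9], [6, -9]] = (-3)·[1, -1][2, -3]ᵀ, so take a₁ = [1, 2], b₁ = [0, 1], a₂ = [1, -1], b₂ = [2, -3].
Each slice is an integer combination of E₁ = a₁b₁ᵀ and E₂ = a₂b₂ᵀ: S₁ = 3·E₁ + 3·E₂, S₂ = 3·E₁ + 6·E₂; reading off coefficients, c₁ = [3, 3] and c₂ = [3, 6].
Hence T = [1, 2] ⊗ [0, 1] ⊗ [3, 3] + [1, -1] ⊗ [2, -3] ⊗ [3, 6], so rank(T) ≤ 2.
These bounds meet, so rank(T) = 2.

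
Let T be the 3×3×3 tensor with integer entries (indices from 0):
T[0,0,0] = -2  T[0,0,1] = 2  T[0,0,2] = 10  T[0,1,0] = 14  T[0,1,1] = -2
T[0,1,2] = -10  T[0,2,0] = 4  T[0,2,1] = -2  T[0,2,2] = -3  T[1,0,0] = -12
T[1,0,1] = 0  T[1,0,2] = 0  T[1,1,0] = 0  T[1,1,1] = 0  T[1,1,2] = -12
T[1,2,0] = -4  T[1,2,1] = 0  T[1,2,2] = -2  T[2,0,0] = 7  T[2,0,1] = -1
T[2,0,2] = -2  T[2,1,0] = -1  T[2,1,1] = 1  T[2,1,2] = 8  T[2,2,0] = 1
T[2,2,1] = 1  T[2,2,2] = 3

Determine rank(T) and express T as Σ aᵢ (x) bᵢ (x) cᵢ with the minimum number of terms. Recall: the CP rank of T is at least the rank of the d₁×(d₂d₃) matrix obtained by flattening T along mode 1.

Lower bound: in the mode-3 unfolding of T (rows indexed by k, columns by (i,j)) the 3×3 minor on rows k ∈ {0, 1, 2}, columns (i,j) ∈ {(0,0), (0,1), (0,2)} is det [[-2, 14, 4], [2, -2, -2], [10, -10, -3]] = -168 ≠ 0, so that unfolding has rank ≥ 3 and hence rank(T) ≥ 3 (CP rank is at least every unfolding rank, though it can be larger).
Upper bound: T is a sum of 3 rank-1 terms, T = [1, -2, 1] (x) [2, 2, 1] (x) [2, 0, 1] + [2, 0, -1] (x) [1, -1, -1] (x) [-1, 1, 2] + [2, 2, -1] (x) [1, -2, 0] (x) [-2, 0, 2] (written with every a and b primitive with positive leading entry and the scale carried by c; CP decompositions are not unique, and this one is verified by expanding entrywise), so rank(T) ≤ 3.
These bounds meet, so rank(T) = 3.

rank(T) = 3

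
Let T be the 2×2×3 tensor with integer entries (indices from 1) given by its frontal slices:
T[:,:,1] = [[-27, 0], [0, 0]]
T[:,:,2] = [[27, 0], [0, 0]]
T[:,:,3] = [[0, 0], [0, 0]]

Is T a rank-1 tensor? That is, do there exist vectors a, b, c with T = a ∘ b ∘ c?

Yes

The mode-1 fibre T[:,1,1] = [-27, 0] gives a = (1, 0) (primitive direction); the mode-2 fibre T[1,:,1] = [-27, 0] gives b = (1, 0); then c[k] = T[1,1,k] / (a[1]·b[1]) = [-27, 27, 0] / 1 = (-27, 27, 0).
Expanding (1, 0) ∘ (1, 0) ∘ (-27, 27, 0) reproduces all 12 entries of T, so T = (1, 0) ∘ (1, 0) ∘ (-27, 27, 0) and rank(T) ≤ 1.
Equivalently every frontal slice T[:,:,k] is c[k] times the rank-1 matrix (1, 0) ∘ (1, 0). So T has rank 1 (it is nonzero).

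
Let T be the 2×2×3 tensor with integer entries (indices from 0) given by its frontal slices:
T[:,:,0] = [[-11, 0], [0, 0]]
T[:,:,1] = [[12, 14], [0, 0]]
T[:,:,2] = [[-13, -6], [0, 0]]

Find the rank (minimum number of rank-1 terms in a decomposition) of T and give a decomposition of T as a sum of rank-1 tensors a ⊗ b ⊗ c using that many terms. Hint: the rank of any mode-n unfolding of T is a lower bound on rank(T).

Lower bound: in the mode-3 unfolding of T (rows indexed by k, columns by (i,j)) the 2×2 minor on rows k ∈ {0, 1}, columns (i,j) ∈ {(0,0), (0,1)} is det [[-11, 0], [12, 14]] = -154 ≠ 0, so that unfolding has rank ≥ 2 and hence rank(T) ≥ 2 (CP rank is at least every unfolding rank, though it can be larger).
Upper bound: T[i,:,:] = a[i]·M for every slice, with a = [1, 0] and M = [[-11, 12, -13], [0, 14, -6]] (rows j, columns k).
Splitting M by its rows (j = 0, 1), M = [1, 0][-11, 12, -13]ᵀ + [0, 1][0, 14, -6]ᵀ.
Hence T = [1, 0] ⊗ [1, 0] ⊗ [-11, 12, -13] + [1, 0] ⊗ [0, 1] ⊗ [0, 14, -6], so rank(T) ≤ 2.
These bounds meet, so rank(T) = 2.

rank(T) = 2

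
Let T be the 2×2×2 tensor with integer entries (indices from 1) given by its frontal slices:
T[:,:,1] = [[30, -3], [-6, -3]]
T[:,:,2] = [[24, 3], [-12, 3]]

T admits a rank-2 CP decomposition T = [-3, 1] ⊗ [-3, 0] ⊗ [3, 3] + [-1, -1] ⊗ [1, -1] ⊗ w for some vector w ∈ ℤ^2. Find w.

w = [-3, 3]

Subtract the known terms from T to get the rank-1 residual R = [-1, -1] ⊗ [1, -1] ⊗ w, so R[i,j,k] = a[i]·b[j]·w[k]. Pick indices with nonzero a[1]·b[1] = (-1)·(1) = -1. Only the fibre through (1,1,·) is needed: R[1,1,:] = T[1,1,:] − Σₗ aₗ[1]bₗ[1]cₗ = [30, 24] − (-3)·(-3)·[3, 3] = [3, -3]. Then w[k] = R[1,1,k] / -1 for each k, giving w = [3, -3] / -1 = [-3, 3].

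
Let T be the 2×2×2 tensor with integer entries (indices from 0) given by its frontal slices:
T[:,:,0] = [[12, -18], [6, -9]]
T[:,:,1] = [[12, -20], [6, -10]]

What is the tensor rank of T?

Lower bound: the mode-2 unfolding of T (rows indexed by j, columns by (i,k) = (0,0), (0,1), (1,0), (1,1)) is [[12, 12, 6, 6], [-18, -20, -9, -10]].
There the 2×2 minor on rows j ∈ {0, 1}, columns (i,k) ∈ {(0,0), (0,1)} is det [[12, 12], [-18, -20]] = -24 ≠ 0, so this unfolding has rank ≥ 2; CP rank is at least every unfolding rank, so rank(T) ≥ 2. (This is only a lower bound: in general the CP rank may exceed every unfolding rank, so we still need to exhibit 2 rank-1 terms summing to T.)
Upper bound — finding two terms. Every mode-1 slice of T is a multiple of one matrix: T[i,:,:] = a[i]·M with a = (2, 1) and M = [[6, 6], [-9, -10]] (rows indexed by j, columns by k). So it suffices to write M as a sum of two rank-1 matrices.
Splitting M by its rows (j = 0, 1), M = (1, 0)(6, 6)ᵀ + (0, 1)(-9, -10)ᵀ.
Hence T = (2, 1) ∘ (1, 0) ∘ (6, 6) + (2, 1) ∘ (0, 1) ∘ (-9, -10), so rank(T) ≤ 2.
These bounds meet, so rank(T) = 2.

2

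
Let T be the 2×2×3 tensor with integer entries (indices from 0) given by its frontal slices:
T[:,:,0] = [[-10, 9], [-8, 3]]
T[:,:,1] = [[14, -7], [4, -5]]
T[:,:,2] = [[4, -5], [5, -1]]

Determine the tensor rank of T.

Lower bound: in the mode-2 unfolding of T (rows indexed by j, columns by (i,k)) the 2×2 minor on rows j ∈ {0, 1}, columns (i,k) ∈ {(0,0), (0,1)} is det [[-10, 14], [9, -7]] = -56 ≠ 0, so that unfolding has rank ≥ 2 and hence rank(T) ≥ 2 (CP rank is at least every unfolding rank, though it can be larger).
Upper bound: with S_k = T[:,:,k], the two rank-1 terms a₁b₁ᵀ, a₂b₂ᵀ are the rank-1 members of the pencil x·S₀ + y·S₁.
det(x·S₀ + y·S₁) is 42·x² − 42·y² = 42·(x − y)(x + y), vanishing at (x:y) = (1:1) and (1:-1).
M₁ = S₀ + S₁ = [[4, 2], [-4, -2]] = 2·[1, -1][2, 1]ᵀ and M₂ = S₀ − S₁ = [[-24, 16], [-12, 8]] = (-4)·[2, 1][3, -2]ᵀ, so take a₁ = [1, -1], b₁ = [2, 1], a₂ = [2, 1], b₂ = [3, -2].
Each slice is an integer combination of E₁ = a₁b₁ᵀ and E₂ = a₂b₂ᵀ: S₀ = E₁ − 2·E₂, S₁ = E₁ + 2·E₂, S₂ = −E₁ + E₂; reading off coefficients, c₁ = [1, 1, -1] and c₂ = [-2, 2, 1].
Hence T = [1, -1] ∘ [2, 1] ∘ [1, 1, -1] + [2, 1] ∘ [3, -2] ∘ [-2, 2, 1], so rank(T) ≤ 2.
These bounds meet, so rank(T) = 2.

2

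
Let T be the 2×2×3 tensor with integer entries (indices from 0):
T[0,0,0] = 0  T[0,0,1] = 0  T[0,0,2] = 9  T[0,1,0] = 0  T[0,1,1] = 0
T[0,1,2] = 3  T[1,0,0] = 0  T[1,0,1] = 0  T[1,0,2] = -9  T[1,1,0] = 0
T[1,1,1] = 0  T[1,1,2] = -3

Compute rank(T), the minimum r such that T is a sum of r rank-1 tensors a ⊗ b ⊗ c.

1

Lower bound: T ≠ 0 (e.g. T[0,0,2] = 9), so rank(T) ≥ 1.
Upper bound: if T = a ⊗ b ⊗ c then every fibre of T is a multiple of the corresponding factor, so read the factors off the fibres through the nonzero entry T[0,0,2] = 9.
The mode-1 fibre T[:,0,2] = [9, -9] gives a = (1, -1) (primitive direction); the mode-2 fibre T[0,:,2] = [9, 3] gives b = (3, 1); then c[k] = T[0,0,k] / (a[0]·b[0]) = [0, 0, 9] / 3 = (0, 0, 3).
Expanding (1, -1) ⊗ (3, 1) ⊗ (0, 0, 3) reproduces all 12 entries of T, so T = (1, -1) ⊗ (3, 1) ⊗ (0, 0, 3) and rank(T) ≤ 1.
These bounds meet, so rank(T) = 1.
Check entry T[1,0,0] = 0: (-1)·(3)·(0) = 0.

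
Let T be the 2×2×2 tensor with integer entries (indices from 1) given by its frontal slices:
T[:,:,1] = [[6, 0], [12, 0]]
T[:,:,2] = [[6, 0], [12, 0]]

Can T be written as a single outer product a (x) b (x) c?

Yes

If T = a (x) b (x) c then every fibre of T is a multiple of the corresponding factor, so read the factors off the fibres through the nonzero entry T[1,1,1] = 6.
The mode-1 fibre T[:,1,1] = [6, 12] gives a = (1, 2) (primitive direction); the mode-2 fibre T[1,:,1] = [6, 0] gives b = (1, 0); then c[k] = T[1,1,k] / (a[1]·b[1]) = [6, 6] / 1 = (6, 6).
Expanding (1, 2) (x) (1, 0) (x) (6, 6) reproduces all 8 entries of T, so T = (1, 2) (x) (1, 0) (x) (6, 6) and rank(T) ≤ 1.
Equivalently every frontal slice T[:,:,k] is c[k] times the rank-1 matrix (1, 2) (x) (1, 0). So T has rank 1 (it is nonzero).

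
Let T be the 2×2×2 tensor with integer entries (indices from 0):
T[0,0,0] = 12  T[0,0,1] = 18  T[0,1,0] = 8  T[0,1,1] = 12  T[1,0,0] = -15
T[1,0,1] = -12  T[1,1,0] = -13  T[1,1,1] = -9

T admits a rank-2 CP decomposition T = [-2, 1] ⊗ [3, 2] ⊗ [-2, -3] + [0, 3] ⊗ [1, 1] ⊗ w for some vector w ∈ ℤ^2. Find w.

Subtract the known terms from T to get the rank-1 residual R = [0, 3] ⊗ [1, 1] ⊗ w, so R[i,j,k] = a[i]·b[j]·w[k]. Pick indices with nonzero a[1]·b[0] = (3)·(1) = 3. Only the fibre through (1,0,·) is needed: R[1,0,:] = T[1,0,:] − Σₗ aₗ[1]bₗ[0]cₗ = [-15, -12] − (1)·(3)·[-2, -3] = [-9, -3]. Then w[k] = R[1,0,k] / 3 for each k, giving w = [-9, -3] / 3 = [-3, -1].

w = [-3, -1]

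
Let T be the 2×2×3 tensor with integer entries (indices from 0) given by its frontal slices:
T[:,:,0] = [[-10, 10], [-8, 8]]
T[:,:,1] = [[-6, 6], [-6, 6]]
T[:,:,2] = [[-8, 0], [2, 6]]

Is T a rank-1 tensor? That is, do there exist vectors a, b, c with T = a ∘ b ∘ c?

No

The mode-3 unfolding of T (rows indexed by k, columns by (i,j) = (0,0), (0,1), (1,0), (1,1)) is [[-10, 10, -8, 8], [-6, 6, -6, 6], [-8, 0, 2, 6]].
There the 3×3 minor on rows k ∈ {0, 1, 2}, columns (i,j) ∈ {(0,0), (0,1), (1,0)} is det [[-10, 10, -8], [-6, 6, -6], [-8, 0, 2]] = 96 ≠ 0, so this unfolding has rank ≥ 3; CP rank is at least every unfolding rank, so rank(T) ≥ 3.
In particular rank(T) ≥ 3 > 1, so T is not rank-1.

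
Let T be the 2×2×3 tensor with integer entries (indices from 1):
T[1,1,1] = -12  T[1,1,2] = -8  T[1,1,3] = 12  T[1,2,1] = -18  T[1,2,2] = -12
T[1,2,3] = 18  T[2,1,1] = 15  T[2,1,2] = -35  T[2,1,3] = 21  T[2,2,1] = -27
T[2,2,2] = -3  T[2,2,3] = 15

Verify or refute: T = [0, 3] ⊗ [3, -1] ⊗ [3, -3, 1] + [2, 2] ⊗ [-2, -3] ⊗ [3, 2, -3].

Yes

Reconstruct entrywise from the claimed factors. For example, T[1,2,2] = -12 and Σₗ aₗ[1]bₗ[2]cₗ[2] = (0)·(-1)·(-3) + (2)·(-3)·(2) = -12; checking all 12 entries, every one matches. The claim holds.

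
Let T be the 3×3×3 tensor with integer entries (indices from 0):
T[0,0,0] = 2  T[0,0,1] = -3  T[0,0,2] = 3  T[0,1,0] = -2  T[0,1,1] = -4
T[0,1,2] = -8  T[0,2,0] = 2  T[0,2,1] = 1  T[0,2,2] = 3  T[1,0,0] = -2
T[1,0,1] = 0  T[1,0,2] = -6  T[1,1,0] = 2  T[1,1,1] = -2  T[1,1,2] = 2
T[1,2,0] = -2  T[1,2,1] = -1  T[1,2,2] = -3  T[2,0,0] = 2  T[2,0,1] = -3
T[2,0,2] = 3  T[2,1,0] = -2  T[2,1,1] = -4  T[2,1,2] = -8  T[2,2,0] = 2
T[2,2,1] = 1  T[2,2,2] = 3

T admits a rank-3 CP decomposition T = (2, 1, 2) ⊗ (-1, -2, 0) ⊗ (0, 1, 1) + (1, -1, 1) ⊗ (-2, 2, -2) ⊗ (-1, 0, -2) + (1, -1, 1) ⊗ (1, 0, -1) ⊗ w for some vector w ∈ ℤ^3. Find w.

Subtract the known terms from T to get the rank-1 residual R = (1, -1, 1) ⊗ (1, 0, -1) ⊗ w, so R[i,j,k] = a[i]·b[j]·w[k]. Pick indices with nonzero a[0]·b[0] = (1)·(1) = 1. Only the fibre through (0,0,·) is needed: R[0,0,:] = T[0,0,:] − Σₗ aₗ[0]bₗ[0]cₗ = [2, -3, 3] − (2)·(-1)·(0, 1, 1) − (1)·(-2)·(-1, 0, -2) = [0, -1, 1]. Then w[k] = R[0,0,k] / 1 for each k, giving w = [0, -1, 1] / 1 = (0, -1, 1).

w = (0, -1, 1)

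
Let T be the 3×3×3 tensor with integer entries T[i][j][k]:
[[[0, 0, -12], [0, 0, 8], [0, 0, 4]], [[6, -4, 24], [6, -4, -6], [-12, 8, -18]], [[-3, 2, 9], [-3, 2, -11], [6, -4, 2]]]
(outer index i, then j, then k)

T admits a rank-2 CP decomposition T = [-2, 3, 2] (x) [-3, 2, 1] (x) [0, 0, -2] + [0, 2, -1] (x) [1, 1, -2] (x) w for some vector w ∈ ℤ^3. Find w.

w = [3, -2, 3]

Subtract the known terms from T to get the rank-1 residual R = [0, 2, -1] (x) [1, 1, -2] (x) w, so R[i,j,k] = a[i]·b[j]·w[k]. Pick indices with nonzero a[1]·b[0] = (2)·(1) = 2. Only the fibre through (1,0,·) is needed: R[1,0,:] = T[1,0,:] − Σₗ aₗ[1]bₗ[0]cₗ = [6, -4, 24] − (3)·(-3)·[0, 0, -2] = [6, -4, 6]. Then w[k] = R[1,0,k] / 2 for each k, giving w = [6, -4, 6] / 2 = [3, -2, 3].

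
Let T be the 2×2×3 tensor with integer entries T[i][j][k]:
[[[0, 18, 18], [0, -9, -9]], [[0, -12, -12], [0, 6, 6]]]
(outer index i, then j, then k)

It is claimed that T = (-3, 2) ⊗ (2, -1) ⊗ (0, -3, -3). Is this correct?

Reconstruct entrywise from the claimed factors. For example, T[1,1,2] = 6 and Σₗ aₗ[1]bₗ[1]cₗ[2] = (2)·(-1)·(-3) = 6; checking all 12 entries, every one matches. The claim holds.

Yes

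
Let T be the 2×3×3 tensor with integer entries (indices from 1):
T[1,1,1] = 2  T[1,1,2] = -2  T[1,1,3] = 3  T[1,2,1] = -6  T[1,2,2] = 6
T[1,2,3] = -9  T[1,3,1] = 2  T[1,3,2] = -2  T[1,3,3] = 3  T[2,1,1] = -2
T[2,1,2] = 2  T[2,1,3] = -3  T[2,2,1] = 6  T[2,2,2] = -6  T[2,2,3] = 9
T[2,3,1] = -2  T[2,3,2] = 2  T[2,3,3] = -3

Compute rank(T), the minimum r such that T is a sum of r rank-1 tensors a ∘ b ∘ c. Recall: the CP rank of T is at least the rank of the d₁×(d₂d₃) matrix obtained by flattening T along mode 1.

1

Lower bound: T ≠ 0 (e.g. T[1,1,1] = 2), so rank(T) ≥ 1.
Upper bound: if T = a ∘ b ∘ c then every fibre of T is a multiple of the corresponding factor, so read the factors off the fibres through the nonzero entry T[1,1,1] = 2.
The mode-1 fibre T[:,1,1] = [2, -2] gives a = [1, -1] (primitive direction); the mode-2 fibre T[1,:,1] = [2, -6, 2] gives b = [1, -3, 1]; then c[k] = T[1,1,k] / (a[1]·b[1]) = [2, -2, 3] / 1 = [2, -2, 3].
Expanding [1, -1] ∘ [1, -3, 1] ∘ [2, -2, 3] reproduces all 18 entries of T, so T = [1, -1] ∘ [1, -3, 1] ∘ [2, -2, 3] and rank(T) ≤ 1.
These bounds meet, so rank(T) = 1.
Check entry T[1,3,1] = 2: (1)·(1)·(2) = 2.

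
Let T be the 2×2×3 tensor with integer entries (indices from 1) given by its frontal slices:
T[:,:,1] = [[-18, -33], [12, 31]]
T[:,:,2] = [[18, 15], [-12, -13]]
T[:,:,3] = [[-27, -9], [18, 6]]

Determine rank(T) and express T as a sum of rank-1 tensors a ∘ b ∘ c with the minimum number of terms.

rank(T) = 2

Lower bound: in the mode-3 unfolding of T (rows indexed by k, columns by (i,j)) the 2×2 minor on rows k ∈ {1, 2}, columns (i,j) ∈ {(1,1), (1,2)} is det [[-18, -33], [18, 15]] = 324 ≠ 0, so that unfolding has rank ≥ 2 and hence rank(T) ≥ 2 (CP rank is at least every unfolding rank, though it can be larger).
Upper bound: with S_k = T[:,:,k], the two rank-1 terms a₁b₁ᵀ, a₂b₂ᵀ are the rank-1 members of the pencil x·S₁ + y·S₂.
det(x·S₁ + y·S₂) is −162·x² + 216·xy − 54·y² = (-54)·(3·x − y)(x − y), vanishing at (x:y) = (1:3) and (1:1).
M₁ = S₁ + 3·S₂ = [[36, 12], [-24, -8]] = 4·(3, -2)(3, 1)ᵀ and M₂ = S₁ + S₂ = [[0, -18], [0, 18]] = (-18)·(1, -1)(0, 1)ᵀ, so take a₁ = (3, -2), b₁ = (3, 1), a₂ = (1, -1), b₂ = (0, 1).
Each slice is an integer combination of E₁ = a₁b₁ᵀ and E₂ = a₂b₂ᵀ: S₁ = −2·E₁ − 27·E₂, S₂ = 2·E₁ + 9·E₂, S₃ = −3·E₁; reading off coefficients, c₁ = (-2, 2, -3) and c₂ = (-27, 9, 0).
Hence T = (3, -2) ∘ (3, 1) ∘ (-2, 2, -3) + (1, -1) ∘ (0, 1) ∘ (-27, 9, 0), so rank(T) ≤ 2.
These bounds meet, so rank(T) = 2.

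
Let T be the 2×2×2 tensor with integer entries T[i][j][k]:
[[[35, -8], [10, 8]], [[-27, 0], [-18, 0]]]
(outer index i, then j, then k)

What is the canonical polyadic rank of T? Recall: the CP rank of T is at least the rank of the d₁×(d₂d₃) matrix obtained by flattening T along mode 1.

Lower bound: the mode-1 unfolding of T (rows indexed by i, columns by (j,k) = (0,0), (0,1), (1,0), (1,1)) is [[35, -8, 10, 8], [-27, 0, -18, 0]].
There the 2×2 minor on rows i ∈ {0, 1}, columns (j,k) ∈ {(0,0), (0,1)} is det [[35, -8], [-27, 0]] = -216 ≠ 0, so this unfolding has rank ≥ 2; CP rank is at least every unfolding rank, so rank(T) ≥ 2. (This is only a lower bound: in general the CP rank may exceed every unfolding rank, so we still need to exhibit 2 rank-1 terms summing to T.)
Upper bound — finding two terms. Write S_k = T[:,:,k] for the frontal slices: S₀ = [[35, 10], [-27, -18]], S₁ = [[-8, 8], [0, 0]].
If T = a₁ ⊗ b₁ ⊗ c₁ + a₂ ⊗ b₂ ⊗ c₂ then each S_k = c₁[k]·a₁b₁ᵀ + c₂[k]·a₂b₂ᵀ. S₀ and S₁ are linearly independent, so a₁b₁ᵀ and a₂b₂ᵀ must span the same plane of matrices: they are the rank-1 matrices of the form x·S₀ + y·S₁.
det(x·S₀ + y·S₁) is −360·x² + 360·xy = (-360)·(x − y)(x), vanishing at (x:y) = (1:1) and (0:1).
M₁ = S₀ + S₁ = [[27, 18], [-27, -18]] = 9·[1, -1][3, 2]ᵀ and M₂ = S₁ = [[-8, 8], [0, 0]] = (-8)·[1, 0][1, -1]ᵀ, so take a₁ = [1, -1], b₁ = [3, 2], a₂ = [1, 0], b₂ = [1, -1].
Each slice is an integer combination of E₁ = a₁b₁ᵀ and E₂ = a₂b₂ᵀ: S₀ = 9·E₁ + 8·E₂, S₁ = −8·E₂; reading off coefficients, c₁ = [9, 0] and c₂ = [8, -8].
Hence T = [1, -1] ⊗ [3, 2] ⊗ [9, 0] + [1, 0] ⊗ [1, -1] ⊗ [8, -8], so rank(T) ≤ 2.
These bounds meet, so rank(T) = 2.

2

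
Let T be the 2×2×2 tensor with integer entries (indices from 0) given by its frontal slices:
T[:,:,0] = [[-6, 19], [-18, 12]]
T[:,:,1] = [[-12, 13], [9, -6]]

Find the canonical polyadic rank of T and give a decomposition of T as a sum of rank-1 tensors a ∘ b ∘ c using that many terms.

Lower bound: the mode-3 unfolding of T (rows indexed by k, columns by (i,j) = (0,0), (0,1), (1,0), (1,1)) is [[-6, 19, -18, 12], [-12, 13, 9, -6]].
There the 2×2 minor on rows k ∈ {0, 1}, columns (i,j) ∈ {(0,0), (0,1)} is det [[-6, 19], [-12, 13]] = 150 ≠ 0, so this unfolding has rank ≥ 2; CP rank is at least every unfolding rank, so rank(T) ≥ 2. (Unfolding ranks only ever bound the CP rank from below — rank(T) can be strictly larger than all of them — so the matching upper bound has to come from an explicit 2-term decomposition.)
Upper bound — finding two terms. Write S_k = T[:,:,k] for the frontal slices: S₀ = [[-6, 19], [-18, 12]], S₁ = [[-12, 13], [9, -6]].
If T = a₁ ∘ b₁ ∘ c₁ + a₂ ∘ b₂ ∘ c₂ then each S_k = c₁[k]·a₁b₁ᵀ + c₂[k]·a₂b₂ᵀ. S₀ and S₁ are linearly independent, so a₁b₁ᵀ and a₂b₂ᵀ must span the same plane of matrices: they are the rank-1 matrices of the form x·S₀ + y·S₁.
det(x·S₀ + y·S₁) is 270·x² − 45·xy − 45·y² = 45·(2·x − y)(3·x + y), vanishing at (x:y) = (1:2) and (1:-3).
M₁ = S₀ + 2·S₁ = [[-30, 45], [0, 0]] = (-15)·(1, 0)(2, -3)ᵀ and M₂ = S₀ − 3·S₁ = [[30, -20], [-45, 30]] = 5·(2, -3)(3, -2)ᵀ, so take a₁ = (1, 0), b₁ = (2, -3), a₂ = (2, -3), b₂ = (3, -2).
Each slice is an integer combination of E₁ = a₁b₁ᵀ and E₂ = a₂b₂ᵀ: S₀ = −9·E₁ + 2·E₂, S₁ = −3·E₁ − E₂; reading off coefficients, c₁ = (-9, -3) and c₂ = (2, -1).
Hence T = (1, 0) ∘ (2, -3) ∘ (-9, -3) + (2, -3) ∘ (3, -2) ∘ (2, -1), so rank(T) ≤ 2.
These bounds meet, so rank(T) = 2.
Check entry T[0,1,0] = 19: (1)·(-3)·(-9) + (2)·(-2)·(2) = 19.

rank(T) = 2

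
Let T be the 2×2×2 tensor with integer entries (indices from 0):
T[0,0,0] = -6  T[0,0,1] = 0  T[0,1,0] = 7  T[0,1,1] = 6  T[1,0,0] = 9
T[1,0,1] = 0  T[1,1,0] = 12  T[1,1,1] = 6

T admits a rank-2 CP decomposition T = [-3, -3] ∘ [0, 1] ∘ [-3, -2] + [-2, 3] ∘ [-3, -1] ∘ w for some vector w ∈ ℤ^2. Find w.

w = [-1, 0]

Subtract the known terms from T to get the rank-1 residual R = [-2, 3] ∘ [-3, -1] ∘ w, so R[i,j,k] = a[i]·b[j]·w[k]. Pick indices with nonzero a[0]·b[0] = (-2)·(-3) = 6. Only the fibre through (0,0,·) is needed: R[0,0,:] = T[0,0,:] − Σₗ aₗ[0]bₗ[0]cₗ = [-6, 0] − (-3)·(0)·[-3, -2] = [-6, 0]. Then w[k] = R[0,0,k] / 6 for each k, giving w = [-6, 0] / 6 = [-1, 0].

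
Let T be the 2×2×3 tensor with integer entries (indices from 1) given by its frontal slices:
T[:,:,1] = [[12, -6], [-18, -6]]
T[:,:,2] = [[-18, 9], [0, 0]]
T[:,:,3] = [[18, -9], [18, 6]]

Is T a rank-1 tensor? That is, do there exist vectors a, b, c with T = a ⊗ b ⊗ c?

No

The mode-2 unfolding of T (rows indexed by j, columns by (i,k) = (1,1), (1,2), (1,3), (2,1), (2,2), (2,3)) is [[12, -18, 18, -18, 0, 18], [-6, 9, -9, -6, 0, 6]].
There the 2×2 minor on rows j ∈ {1, 2}, columns (i,k) ∈ {(1,1), (2,1)} is det [[12, -18], [-6, -6]] = -180 ≠ 0, so this unfolding has rank ≥ 2; CP rank is at least every unfolding rank, so rank(T) ≥ 2.
In particular rank(T) ≥ 2 > 1, so T is not rank-1.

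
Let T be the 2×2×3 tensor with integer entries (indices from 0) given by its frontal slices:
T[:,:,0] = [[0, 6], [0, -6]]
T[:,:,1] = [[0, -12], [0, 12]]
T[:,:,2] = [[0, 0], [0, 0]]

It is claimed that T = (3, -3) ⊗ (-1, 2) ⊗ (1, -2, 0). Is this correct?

No

Reconstruct entry (0,0,0) from the claimed factors: Σₗ aₗ[0]bₗ[0]cₗ[0] = (3)·(-1)·(1) = -3, but T[0,0,0] = 0. The claim is false.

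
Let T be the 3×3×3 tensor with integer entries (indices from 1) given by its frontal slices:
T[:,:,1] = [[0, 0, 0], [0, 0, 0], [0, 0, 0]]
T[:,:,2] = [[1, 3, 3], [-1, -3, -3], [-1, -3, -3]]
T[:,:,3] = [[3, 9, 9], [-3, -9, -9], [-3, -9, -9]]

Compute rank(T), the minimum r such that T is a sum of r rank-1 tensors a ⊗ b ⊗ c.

1

Lower bound: T ≠ 0 (e.g. T[1,1,2] = 1), so rank(T) ≥ 1.
Upper bound: if T = a ⊗ b ⊗ c then every fibre of T is a multiple of the corresponding factor, so read the factors off the fibres through the nonzero entry T[1,1,2] = 1.
The mode-1 fibre T[:,1,2] = [1, -1, -1] gives a = [1, -1, -1] (primitive direction); the mode-2 fibre T[1,:,2] = [1, 3, 3] gives b = [1, 3, 3]; then c[k] = T[1,1,k] / (a[1]·b[1]) = [0, 1, 3] / 1 = [0, 1, 3].
Expanding [1, -1, -1] ⊗ [1, 3, 3] ⊗ [0, 1, 3] reproduces all 27 entries of T, so T = [1, -1, -1] ⊗ [1, 3, 3] ⊗ [0, 1, 3] and rank(T) ≤ 1.
These bounds meet, so rank(T) = 1.
Check entry T[2,1,3] = -3: (-1)·(1)·(3) = -3.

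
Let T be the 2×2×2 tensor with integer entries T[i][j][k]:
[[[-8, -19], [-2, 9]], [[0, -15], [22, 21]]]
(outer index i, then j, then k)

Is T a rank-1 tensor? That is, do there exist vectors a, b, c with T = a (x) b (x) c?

No

The mode-1 unfolding of T (rows indexed by i, columns by (j,k) = (0,0), (0,1), (1,0), (1,1)) is [[-8, -19, -2, 9], [0, -15, 22, 21]].
There the 2×2 minor on rows i ∈ {0, 1}, columns (j,k) ∈ {(0,0), (0,1)} is det [[-8, -19], [0, -15]] = 120 ≠ 0, so this unfolding has rank ≥ 2; CP rank is at least every unfolding rank, so rank(T) ≥ 2.
In particular rank(T) ≥ 2 > 1, so T is not rank-1.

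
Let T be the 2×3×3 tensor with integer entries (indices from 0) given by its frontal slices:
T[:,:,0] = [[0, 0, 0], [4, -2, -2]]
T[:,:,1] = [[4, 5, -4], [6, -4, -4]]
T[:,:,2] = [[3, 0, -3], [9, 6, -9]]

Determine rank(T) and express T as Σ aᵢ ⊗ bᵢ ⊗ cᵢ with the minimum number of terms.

rank(T) = 3

Lower bound: in the mode-2 unfolding of T (rows indexed by j, columns by (i,k)) the 3×3 minor on rows j ∈ {0, 1, 2}, columns (i,k) ∈ {(0,1), (0,2), (1,0)} is det [[4, 3, 4], [5, 0, -2], [-4, -3, -2]] = -30 ≠ 0, so that unfolding has rank ≥ 3 and hence rank(T) ≥ 3 (CP rank is at least every unfolding rank, though it can be larger).
Upper bound: T is a sum of 3 rank-1 terms, T = (0, 1) ⊗ (2, -1, -1) ⊗ (2, 2, 0) + (1, -1) ⊗ (1, 2, -1) ⊗ (0, 2, -1) + (1, 2) ⊗ (2, 1, -2) ⊗ (0, 1, 2) (written with every a and b primitive with positive leading entry and the scale carried by c; CP decompositions are not unique, and this one is verified by expanding entrywise), so rank(T) ≤ 3.
These bounds meet, so rank(T) = 3.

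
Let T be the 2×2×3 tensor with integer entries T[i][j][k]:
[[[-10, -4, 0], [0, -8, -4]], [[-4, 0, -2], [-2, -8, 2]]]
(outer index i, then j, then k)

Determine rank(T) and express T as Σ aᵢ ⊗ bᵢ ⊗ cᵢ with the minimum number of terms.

Lower bound: the mode-3 unfolding of T (rows indexed by k, columns by (i,j) = (0,0), (0,1), (1,0), (1,1)) is [[-10, 0, -4, -2], [-4, -8, 0, -8], [0, -4, -2, 2]].
There the 3×3 minor on rows k ∈ {0, 1, 2}, columns (i,j) ∈ {(0,0), (0,1), (1,0)} is det [[-10, 0, -4], [-4, -8, 0], [0, -4, -2]] = -224 ≠ 0, so this unfolding has rank ≥ 3; CP rank is at least every unfolding rank, so rank(T) ≥ 3. (Unfolding ranks only ever bound the CP rank from below — rank(T) can be strictly larger than all of them — so the matching upper bound has to come from an explicit 3-term decomposition.)
Upper bound: T is a sum of 3 rank-1 terms, T = [1, 1] ⊗ [1, -2] ⊗ [2, 4, -4] + [2, 1] ⊗ [1, -1] ⊗ [-4, -2, 4] + [2, 1] ⊗ [1, 1] ⊗ [-2, -2, -2] (written with every a and b primitive with positive leading entry and the scale carried by c; CP decompositions are not unique, and this one is verified by expanding entrywise), so rank(T) ≤ 3.
These bounds meet, so rank(T) = 3.
Check entry T[1,0,1] = 0: (1)·(1)·(4) + (1)·(1)·(-2) + (1)·(1)·(-2) = 0.

rank(T) = 3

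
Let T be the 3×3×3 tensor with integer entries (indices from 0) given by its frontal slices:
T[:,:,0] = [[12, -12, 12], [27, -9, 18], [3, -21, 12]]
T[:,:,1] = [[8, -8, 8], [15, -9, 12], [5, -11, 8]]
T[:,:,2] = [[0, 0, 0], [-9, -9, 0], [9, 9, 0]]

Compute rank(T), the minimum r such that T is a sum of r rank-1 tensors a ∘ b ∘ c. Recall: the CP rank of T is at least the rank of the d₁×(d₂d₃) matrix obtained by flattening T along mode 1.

Lower bound: the mode-2 unfolding of T (rows indexed by j, columns by (i,k) = (0,0), (0,1), (0,2), (1,0), (1,1), (1,2), (2,0), (2,1), (2,2)) is [[12, 8, 0, 27, 15, -9, 3, 5, 9], [-12, -8, 0, -9, -9, -9, -21, -11, 9], [12, 8, 0, 18, 12, 0, 12, 8, 0]].
There the 2×2 minor on rows j ∈ {0, 1}, columns (i,k) ∈ {(0,0), (1,0)} is det [[12, 27], [-12, -9]] = 216 ≠ 0, so this unfolding has rank ≥ 2; CP rank is at least every unfolding rank, so rank(T) ≥ 2. (Unfolding ranks only ever bound the CP rank from below — rank(T) can be strictly larger than all of them — so the matching upper bound has to come from an explicit 2-term decomposition.)
Upper bound — finding two terms. Write S_k = T[:,:,k] for the frontal slices: S₀ = [[12, -12, 12], [27, -9, 18], [3, -21, 12]], S₁ = [[8, -8, 8], [15, -9, 12], [5, -11, 8]], S₂ = [[0, 0, 0], [-9, -9, 0], [9, 9, 0]].
If T = a₁ ∘ b₁ ∘ c₁ + a₂ ∘ b₂ ∘ c₂ then each S_k = c₁[k]·a₁b₁ᵀ + c₂[k]·a₂b₂ᵀ. S₀ and S₁ are linearly independent, so a₁b₁ᵀ and a₂b₂ᵀ must span the same plane of matrices: they are the rank-1 matrices of the form x·S₀ + y·S₁.
The 2×2 minor of x·S₀ + y·S₁ on rows {0,1}, columns {0,1} is 216·x² + 216·xy + 48·y² = 24·(3·x + 2·y)(3·x + y), vanishing at (x:y) = (2:-3) and (1:-3).
M₁ = 2·S₀ − 3·S₁ = [[0, 0, 0], [9, 9, 0], [-9, -9, 0]] = 9·[0, 1, -1][1, 1, 0]ᵀ and M₂ = S₀ − 3·S₁ = [[-12, 12, -12], [-18, 18, -18], [-12, 12, -12]] = (-6)·[2, 3, 2][1, -1, 1]ᵀ, so take a₁ = [0, 1, -1], b₁ = [1, 1, 0], a₂ = [2, 3, 2], b₂ = [1, -1, 1].
Each slice is an integer combination of E₁ = a₁b₁ᵀ and E₂ = a₂b₂ᵀ: S₀ = 9·E₁ + 6·E₂, S₁ = 3·E₁ + 4·E₂, S₂ = −9·E₁; reading off coefficients, c₁ = [9, 3, -9] and c₂ = [6, 4, 0].
Hence T = [0, 1, -1] ∘ [1, 1, 0] ∘ [9, 3, -9] + [2, 3, 2] ∘ [1, -1, 1] ∘ [6, 4, 0], so rank(T) ≤ 2.
These bounds meet, so rank(T) = 2.

2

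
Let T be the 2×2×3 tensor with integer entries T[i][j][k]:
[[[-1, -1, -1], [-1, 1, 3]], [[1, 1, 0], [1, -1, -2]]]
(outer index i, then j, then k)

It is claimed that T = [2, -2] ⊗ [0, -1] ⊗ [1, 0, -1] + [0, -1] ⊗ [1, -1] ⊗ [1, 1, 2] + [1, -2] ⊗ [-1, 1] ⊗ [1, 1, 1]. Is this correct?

Yes

Reconstruct entrywise from the claimed factors. For example, T[0,0,2] = -1 and Σₗ aₗ[0]bₗ[0]cₗ[2] = (2)·(0)·(-1) + (0)·(1)·(2) + (1)·(-1)·(1) = -1; checking all 12 entries, every one matches. The claim holds.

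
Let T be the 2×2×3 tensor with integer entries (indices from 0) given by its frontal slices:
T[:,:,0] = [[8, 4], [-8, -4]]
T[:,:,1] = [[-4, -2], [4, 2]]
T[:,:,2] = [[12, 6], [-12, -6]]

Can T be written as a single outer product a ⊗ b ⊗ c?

If T = a ⊗ b ⊗ c then every fibre of T is a multiple of the corresponding factor, so read the factors off the fibres through the nonzero entry T[0,0,0] = 8.
The mode-1 fibre T[:,0,0] = [8, -8] gives a = [1, -1] (primitive direction); the mode-2 fibre T[0,:,0] = [8, 4] gives b = [2, 1]; then c[k] = T[0,0,k] / (a[0]·b[0]) = [8, -4, 12] / 2 = [4, -2, 6].
Expanding [1, -1] ⊗ [2, 1] ⊗ [4, -2, 6] reproduces all 12 entries of T, so T = [1, -1] ⊗ [2, 1] ⊗ [4, -2, 6] and rank(T) ≤ 1.
Equivalently every frontal slice T[:,:,k] is c[k] times the rank-1 matrix [1, -1] ⊗ [2, 1]. So T has rank 1 (it is nonzero).

Yes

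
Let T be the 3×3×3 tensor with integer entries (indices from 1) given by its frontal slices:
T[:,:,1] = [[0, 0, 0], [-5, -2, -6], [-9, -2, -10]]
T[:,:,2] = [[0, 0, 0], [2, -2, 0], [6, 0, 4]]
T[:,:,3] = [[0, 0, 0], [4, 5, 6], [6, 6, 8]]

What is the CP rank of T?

3

Lower bound: the mode-3 unfolding of T (rows indexed by k, columns by (i,j) = (1,1), (1,2), (1,3), (2,1), (2,2), (2,3), (3,1), (3,2), (3,3)) is [[0, 0, 0, -5, -2, -6, -9, -2, -10], [0, 0, 0, 2, -2, 0, 6, 0, 4], [0, 0, 0, 4, 5, 6, 6, 6, 8]].
There the 3×3 minor on rows k ∈ {1, 2, 3}, columns (i,j) ∈ {(2,1), (2,2), (2,3)} is det [[-5, -2, -6], [2, -2, 0], [4, 5, 6]] = -24 ≠ 0, so this unfolding has rank ≥ 3; CP rank is at least every unfolding rank, so rank(T) ≥ 3. (Flattening ranks never certify an upper bound on CP rank; for that we must actually write T with 3 rank-1 terms.)
Upper bound: T is a sum of 3 rank-1 terms, T = (0, 1, 1) (x) (1, 2, 2) (x) (-1, -2, 2) + (0, 1, 2) (x) (1, 0, 1) (x) (-4, 0, 0) + (0, 1, 2) (x) (2, 1, 2) (x) (0, 2, 1) (written with every a and b primitive with positive leading entry and the scale carried by c; CP decompositions are not unique, and this one is verified by expanding entrywise), so rank(T) ≤ 3.
These bounds meet, so rank(T) = 3.
Check entry T[3,1,3] = 6: (1)·(1)·(2) + (2)·(1)·(0) + (2)·(2)·(1) = 6.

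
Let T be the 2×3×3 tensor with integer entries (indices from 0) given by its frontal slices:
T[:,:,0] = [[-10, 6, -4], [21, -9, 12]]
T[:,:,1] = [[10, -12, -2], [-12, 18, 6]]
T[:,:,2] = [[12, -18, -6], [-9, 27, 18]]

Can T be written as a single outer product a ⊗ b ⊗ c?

The mode-2 unfolding of T (rows indexed by j, columns by (i,k) = (0,0), (0,1), (0,2), (1,0), (1,1), (1,2)) is [[-10, 10, 12, 21, -12, -9], [6, -12, -18, -9, 18, 27], [-4, -2, -6, 12, 6, 18]].
There the 2×2 minor on rows j ∈ {0, 1}, columns (i,k) ∈ {(0,0), (0,1)} is det [[-10, 10], [6, -12]] = 60 ≠ 0, so this unfolding has rank ≥ 2; CP rank is at least every unfolding rank, so rank(T) ≥ 2.
In particular rank(T) ≥ 2 > 1, so T is not rank-1.

No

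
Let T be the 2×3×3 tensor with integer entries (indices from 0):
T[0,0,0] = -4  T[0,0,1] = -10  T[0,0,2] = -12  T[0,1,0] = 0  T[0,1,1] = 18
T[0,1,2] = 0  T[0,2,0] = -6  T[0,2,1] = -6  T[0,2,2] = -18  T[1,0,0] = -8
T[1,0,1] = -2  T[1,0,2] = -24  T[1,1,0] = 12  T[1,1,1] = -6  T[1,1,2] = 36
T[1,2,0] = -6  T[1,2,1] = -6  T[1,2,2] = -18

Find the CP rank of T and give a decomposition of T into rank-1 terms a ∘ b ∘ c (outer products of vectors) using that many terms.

Lower bound: in the mode-3 unfolding of T (rows indexed by k, columns by (i,j)) the 2×2 minor on rows k ∈ {0, 1}, columns (i,j) ∈ {(0,0), (0,1)} is det [[-4, 0], [-10, 18]] = -72 ≠ 0, so that unfolding has rank ≥ 2 and hence rank(T) ≥ 2 (CP rank is at least every unfolding rank, though it can be larger).
Upper bound: with S_k = T[:,:,k], the two rank-1 terms a₁b₁ᵀ, a₂b₂ᵀ are the rank-1 members of the pencil x·S₀ + y·S₁.
The 2×2 minor of x·S₀ + y·S₁ on rows {0,1}, columns {0,1} is −48·x² + 48·xy + 96·y² = (-48)·(x − 2·y)(x + y), vanishing at (x:y) = (2:1) and (1:-1).
M₁ = 2·S₀ + S₁ = [[-18, 18, -18], [-18, 18, -18]] = (-18)·[1, 1][1, -1, 1]ᵀ and M₂ = S₀ − S₁ = [[6, -18, 0], [-6, 18, 0]] = 6·[1, -1][1, -3, 0]ᵀ, so take a₁ = [1, 1], b₁ = [1, -1, 1], a₂ = [1, -1], b₂ = [1, -3, 0].
Each slice is an integer combination of E₁ = a₁b₁ᵀ and E₂ = a₂b₂ᵀ: S₀ = −6·E₁ + 2·E₂, S₁ = −6·E₁ − 4·E₂, S₂ = −18·E₁ + 6·E₂; reading off coefficients, c₁ = [-6, -6, -18] and c₂ = [2, -4, 6].
Hence T = [1, 1] ∘ [1, -1, 1] ∘ [-6, -6, -18] + [1, -1] ∘ [1, -3, 0] ∘ [2, -4, 6], so rank(T) ≤ 2.
These bounds meet, so rank(T) = 2.

rank(T) = 2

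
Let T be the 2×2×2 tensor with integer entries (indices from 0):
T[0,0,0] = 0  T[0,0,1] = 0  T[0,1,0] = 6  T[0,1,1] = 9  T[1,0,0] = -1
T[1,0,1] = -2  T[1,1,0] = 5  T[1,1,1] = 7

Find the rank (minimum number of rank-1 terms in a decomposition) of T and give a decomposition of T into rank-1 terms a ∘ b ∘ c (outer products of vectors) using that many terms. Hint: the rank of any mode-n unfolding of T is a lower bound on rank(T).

Lower bound: in the mode-3 unfolding of T (rows indexed by k, columns by (i,j)) the 2×2 minor on rows k ∈ {0, 1}, columns (i,j) ∈ {(0,1), (1,0)} is det [[6, -1], [9, -2]] = -3 ≠ 0, so that unfolding has rank ≥ 2 and hence rank(T) ≥ 2 (CP rank is at least every unfolding rank, though it can be larger).
Upper bound: with S_k = T[:,:,k], the two rank-1 terms a₁b₁ᵀ, a₂b₂ᵀ are the rank-1 members of the pencil x·S₀ + y·S₁.
det(x·S₀ + y·S₁) is 6·x² + 21·xy + 18·y² = 3·(2·x + 3·y)(x + 2·y), vanishing at (x:y) = (3:-2) and (2:-1).
M₁ = 3·S₀ − 2·S₁ = [[0, 0], [1, 1]] = [0, 1][1, 1]ᵀ and M₂ = 2·S₀ − S₁ = [[0, 3], [0, 3]] = 3·[1, 1][0, 1]ᵀ, so take a₁ = [0, 1], b₁ = [1, 1], a₂ = [1, 1], b₂ = [0, 1].
Each slice is an integer combination of E₁ = a₁b₁ᵀ and E₂ = a₂b₂ᵀ: S₀ = −E₁ + 6·E₂, S₁ = −2·E₁ + 9·E₂; reading off coefficients, c₁ = [-1, -2] and c₂ = [6, 9].
Hence T = [0, 1] ∘ [1, 1] ∘ [-1, -2] + [1, 1] ∘ [0, 1] ∘ [6, 9], so rank(T) ≤ 2.
These bounds meet, so rank(T) = 2.

rank(T) = 2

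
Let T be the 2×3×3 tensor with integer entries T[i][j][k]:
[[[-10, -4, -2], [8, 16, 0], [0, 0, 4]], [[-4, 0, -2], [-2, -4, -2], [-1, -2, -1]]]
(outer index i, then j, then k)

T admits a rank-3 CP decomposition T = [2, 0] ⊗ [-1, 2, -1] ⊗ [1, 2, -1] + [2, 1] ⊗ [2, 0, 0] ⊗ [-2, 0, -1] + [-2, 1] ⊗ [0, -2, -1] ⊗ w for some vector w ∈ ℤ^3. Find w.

Subtract the known terms from T to get the rank-1 residual R = [-2, 1] ⊗ [0, -2, -1] ⊗ w, so R[i,j,k] = a[i]·b[j]·w[k]. Pick indices with nonzero a[0]·b[1] = (-2)·(-2) = 4. Only the fibre through (0,1,·) is needed: R[0,1,:] = T[0,1,:] − Σₗ aₗ[0]bₗ[1]cₗ = [8, 16, 0] − (2)·(2)·[1, 2, -1] − (2)·(0)·[-2, 0, -1] = [4, 8, 4]. Then w[k] = R[0,1,k] / 4 for each k, giving w = [4, 8, 4] / 4 = [1, 2, 1].

w = [1, 2, 1]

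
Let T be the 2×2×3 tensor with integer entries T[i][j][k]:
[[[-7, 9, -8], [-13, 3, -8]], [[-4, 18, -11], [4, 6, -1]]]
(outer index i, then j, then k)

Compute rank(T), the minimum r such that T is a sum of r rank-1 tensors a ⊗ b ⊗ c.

2

Lower bound: in the mode-3 unfolding of T (rows indexed by k, columns by (i,j)) the 2×2 minor on rows k ∈ {0, 1}, columns (i,j) ∈ {(0,0), (0,1)} is det [[-7, -13], [9, 3]] = 96 ≠ 0, so that unfolding has rank ≥ 2 and hence rank(T) ≥ 2 (CP rank is at least every unfolding rank, though it can be larger).
Upper bound: with S_k = T[:,:,k], the two rank-1 terms a₁b₁ᵀ, a₂b₂ᵀ are the rank-1 members of the pencil x·S₀ + y·S₁.
det(x·S₀ + y·S₁) is −80·x² + 240·xy = (-80)·(x − 3·y)(x), vanishing at (x:y) = (3:1) and (0:1).
M₁ = 3·S₀ + S₁ = [[-12, -36], [6, 18]] = (-6)·[2, -1][1, 3]ᵀ and M₂ = S₁ = [[9, 3], [18, 6]] = 3·[1, 2][3, 1]ᵀ, so take a₁ = [2, -1], b₁ = [1, 3], a₂ = [1, 2], b₂ = [3, 1].
Each slice is an integer combination of E₁ = a₁b₁ᵀ and E₂ = a₂b₂ᵀ: S₀ = −2·E₁ − E₂, S₁ = 3·E₂, S₂ = −E₁ − 2·E₂; reading off coefficients, c₁ = [-2, 0, -1] and c₂ = [-1, 3, -2].
Hence T = [2, -1] ⊗ [1, 3] ⊗ [-2, 0, -1] + [1, 2] ⊗ [3, 1] ⊗ [-1, 3, -2], so rank(T) ≤ 2.
These bounds meet, so rank(T) = 2.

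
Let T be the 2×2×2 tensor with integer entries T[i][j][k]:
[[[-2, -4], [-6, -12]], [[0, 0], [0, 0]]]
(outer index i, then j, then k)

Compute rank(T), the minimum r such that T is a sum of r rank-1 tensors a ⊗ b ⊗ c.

1

Lower bound: T ≠ 0 (e.g. T[0,0,0] = -2), so rank(T) ≥ 1.
Upper bound: if T = a ⊗ b ⊗ c then every fibre of T is a multiple of the corresponding factor, so read the factors off the fibres through the nonzero entry T[0,0,0] = -2.
The mode-1 fibre T[:,0,0] = [-2, 0] gives a = [1, 0] (primitive direction); the mode-2 fibre T[0,:,0] = [-2, -6] gives b = [1, 3]; then c[k] = T[0,0,k] / (a[0]·b[0]) = [-2, -4] / 1 = [-2, -4].
Expanding [1, 0] ⊗ [1, 3] ⊗ [-2, -4] reproduces all 8 entries of T, so T = [1, 0] ⊗ [1, 3] ⊗ [-2, -4] and rank(T) ≤ 1.
These bounds meet, so rank(T) = 1.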